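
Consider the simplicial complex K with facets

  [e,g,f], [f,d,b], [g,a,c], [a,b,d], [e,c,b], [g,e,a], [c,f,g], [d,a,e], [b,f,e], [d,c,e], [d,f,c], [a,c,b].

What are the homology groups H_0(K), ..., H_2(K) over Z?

H_0 ≅ Z,  H_1 ≅ Z/2,  H_2 = 0.

K has 7 vertices, 18 edges, 12 triangles.
rank ∂_0 = 0, rank ∂_1 = 6 ⇒ b_0 = 7 − 0 − 6 = 1; all invariant factors of ∂_1 are 1 so no torsion. So H_0 = Z.
rank ∂_1 = 6, rank ∂_2 = 12 ⇒ b_1 = 18 − 6 − 12 = 0; ∂_2 has invariant factor(s) [2] giving torsion. So H_1 = Z/2.
rank ∂_2 = 12, rank ∂_3 = 0 ⇒ b_2 = 12 − 12 − 0 = 0. So H_2 = 0.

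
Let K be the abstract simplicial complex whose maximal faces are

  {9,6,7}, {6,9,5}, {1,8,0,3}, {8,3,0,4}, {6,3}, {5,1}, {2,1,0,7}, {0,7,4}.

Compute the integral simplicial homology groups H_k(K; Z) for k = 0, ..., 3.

K has 10 vertices, 22 edges, 14 triangles, 3 3-simplices.
rank ∂_0 = 0, rank ∂_1 = 9 ⇒ b_0 = 10 − 0 − 9 = 1; all invariant factors of ∂_1 are 1 so no torsion. So H_0 = Z.
rank ∂_1 = 9, rank ∂_2 = 11 ⇒ b_1 = 22 − 9 − 11 = 2; all invariant factors of ∂_2 are 1 so no torsion. So H_1 = Z^2.
rank ∂_2 = 11, rank ∂_3 = 3 ⇒ b_2 = 14 − 11 − 3 = 0; all invariant factors of ∂_3 are 1 so no torsion. So H_2 = 0.
rank ∂_3 = 3, rank ∂_4 = 0 ⇒ b_3 = 3 − 3 − 0 = 0. So H_3 = 0.

H_0 = Z,  H_1 = Z^2,  H_2 = 0,  H_3 = 0.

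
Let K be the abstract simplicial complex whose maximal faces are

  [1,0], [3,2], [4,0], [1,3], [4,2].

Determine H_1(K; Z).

Fix the vertex order 0 < 1 < 2 < 3 < 4 and write every simplex with vertices in increasing order. Then dim K = 1 and the simplices of K are:

  0-simplices (5): [0], [1], [2], [3], [4]
  1-simplices (5): [0,1], [0,4], [1,3], [2,3], [2,4]

Hence C_0 ≅ Z^5, C_1 ≅ Z^5.

The boundary map ∂_1: C_1 → C_0 maps an edge to its endpoints' difference, ∂[p,q] = q − p. For instance
  ∂[2,3] = [3] − [2].
As a 5×5 matrix over Z this has rank 4, with invariant factors (1,1,1,1).

Computing H_k = (kernel of ∂_k) / (image of ∂_{k+1}):

  H_1: rank ker ∂_1 − rank ∂_2 = (5 − 4) − 0 = 1, and there is no ∂_2, so H_1 ≅ Z.

(K is a triangulation of the circle S^1.)

H_1 = Z.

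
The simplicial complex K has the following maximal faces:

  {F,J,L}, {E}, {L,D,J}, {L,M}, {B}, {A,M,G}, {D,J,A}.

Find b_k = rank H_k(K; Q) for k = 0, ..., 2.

b_0 = 3, b_1 = 1, b_2 = 0.

We work with the vertex ordering A < B < D < E < F < G < J < L < M. The simplices of K, each written with vertices in increasing order, are:

  0-simplices (9): A, B, D, E, F, G, J, L, M
  1-simplices (11): AD, AG, AJ, AM, DJ, DL, FJ, FL, GM, JL, LM
  2-simplices (4): ADJ, AGM, DJL, FJL

so the chain groups are C_0 ≅ Z^9, C_1 ≅ Z^11, C_2 ≅ Z^4.

∂_1: C_1 → C_0 sends each edge [p,q] (with p < q) to q − p.
The resulting 9×11 matrix has rank 6, and its Smith normal form has invariant factors (1,1,1,1,1,1).

The boundary map ∂_2: C_2 → C_1 maps a triangle to the signed sum of its edges. For instance
  ∂AGM = GM − AM + AG,
  ∂FJL = JL − FL + FJ.
The 11×4 boundary matrix has rank 4 and Smith normal form diag(1,1,1,1).

From H_k ≅ ker(∂_k) / im(∂_{k+1}) we obtain:

  H_0: rank C_0 − rank ∂_1 = 9 − 6 = 3, and the invariant factors of ∂_1 are all 1, so H_0 = Z^3.
  H_1: rank ker ∂_1 − rank ∂_2 = (11 − 6) − 4 = 1, and the invariant factors of ∂_2 are all 1, so H_1 = Z.
  H_2: rank ker ∂_2 − rank ∂_3 = (4 − 4) − 0 = 0, and there is no ∂_3, so H_2 = 0.

As a check, the Euler characteristic is 9 − 11 + 4 = 2, which agrees with 3 − 1 + 0 = 2.

Hence the Betti numbers are b_0 = 3, b_1 = 1, b_2 = 0.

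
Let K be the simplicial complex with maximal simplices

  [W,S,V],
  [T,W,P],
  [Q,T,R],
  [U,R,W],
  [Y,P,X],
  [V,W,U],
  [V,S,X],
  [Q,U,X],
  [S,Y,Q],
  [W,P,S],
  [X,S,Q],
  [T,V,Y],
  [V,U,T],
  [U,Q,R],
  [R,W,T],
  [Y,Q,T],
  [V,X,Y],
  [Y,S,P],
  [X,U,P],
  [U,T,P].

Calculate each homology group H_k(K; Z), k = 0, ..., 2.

Fix the vertex order P < Q < R < S < T < U < V < W < X < Y and write every simplex with vertices in increasing order. Then dim K = 2 and the simplices of K are:

  0-simplices (10): P, Q, R, S, T, U, V, W, X, Y
  1-simplices (30): PS, PT, PU, PW, PX, PY, QR, QS, QT, QU, QX, QY, RT, RU, RW, SV, SW, SX, SY, TU, TV, TW, TY, UV, UW, UX, VW, VX, VY, XY
  2-simplices (20): PSW, PSY, PTU, PTW, PUX, PXY, QRT, QRU, QSX, QSY, QTY, QUX, RTW, RUW, SVW, SVX, TUV, TVY, UVW, VXY

giving chain groups C_0 ≅ Z^10, C_1 ≅ Z^30, C_2 ≅ Z^20.

The boundary map ∂_1: C_1 → C_0 is given by ∂[p,q] = [q] − [p].
This gives a 10×30 integer matrix of rank 9; reducing to Smith normal form yields diagonal entries (1,1,1,1,1,1,1,1,1).

The boundary map ∂_2: C_2 → C_1 acts by ∂[p,q,r] = [q,r] − [p,r] + [p,q]. For instance
  ∂QRU = RU − QU + QR,
  ∂RUW = UW − RW + RU.
The resulting 30×20 matrix has rank 20, and its Smith normal form has invariant factors (1,1,1,1,1,1,1,1,1,1,1,1,1,1,1,1,1,1,1,2).

From H_k ≅ ker(∂_k) / im(∂_{k+1}) we obtain:

  H_0: rank C_0 − rank ∂_1 = 10 − 9 = 1, and the invariant factors of ∂_1 are all 1, so H_0 = Z.
  H_1: rank ker ∂_1 − rank ∂_2 = (30 − 9) − 20 = 1, and ∂_2 has invariant factor 2 > 1, so H_1 = Z ⊕ Z/2.
  H_2: rank ker ∂_2 − rank ∂_3 = (20 − 20) − 0 = 0, and there is no ∂_3, so H_2 = 0.

(K is a triangulation of the Klein bottle.)

H_0 ≅ Z,  H_1 ≅ Z ⊕ Z/2,  H_2 = 0.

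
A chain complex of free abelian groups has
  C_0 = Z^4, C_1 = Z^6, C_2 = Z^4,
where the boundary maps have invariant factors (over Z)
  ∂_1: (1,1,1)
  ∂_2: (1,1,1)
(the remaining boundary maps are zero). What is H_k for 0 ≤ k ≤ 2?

H_0: b_0 = 4 − 0 − 3 = 1; torsion from ∂_1 factors > 1: none. So H_0 = Z.
H_1: b_1 = 6 − 3 − 3 = 0; torsion from ∂_2 factors > 1: none. So H_1 = 0.
H_2: b_2 = 4 − 3 − 0 = 1; torsion from ∂_3 factors > 1: none. So H_2 = Z.

H_0 = Z,  H_1 = 0,  H_2 = Z.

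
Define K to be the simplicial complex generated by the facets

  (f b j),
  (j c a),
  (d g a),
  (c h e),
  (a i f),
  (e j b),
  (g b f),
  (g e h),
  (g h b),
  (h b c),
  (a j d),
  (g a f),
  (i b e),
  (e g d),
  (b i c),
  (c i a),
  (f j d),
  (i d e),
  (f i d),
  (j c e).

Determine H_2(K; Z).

K has 10 vertices, 30 edges, 20 triangles.
rank ∂_2 = 20, rank ∂_3 = 0 ⇒ b_2 = 20 − 20 − 0 = 0. So H_2 ≅ 0.

H_2 = 0.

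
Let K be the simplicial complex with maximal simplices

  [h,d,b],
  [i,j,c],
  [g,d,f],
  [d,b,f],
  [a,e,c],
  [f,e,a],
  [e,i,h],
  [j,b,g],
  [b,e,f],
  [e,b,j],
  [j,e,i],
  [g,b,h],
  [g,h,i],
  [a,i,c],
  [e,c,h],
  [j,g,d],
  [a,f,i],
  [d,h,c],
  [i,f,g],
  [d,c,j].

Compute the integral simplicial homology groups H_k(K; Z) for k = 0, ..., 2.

H_0 = Z,  H_1 = Z ⊕ Z/2,  H_2 = 0.

Take the total order a < b < c < d < e < f < g < h < i < j on the vertex set. Then K (dimension 2) consists of the simplices:

  0-simplices (10): a, b, c, d, e, f, g, h, i, j
  1-simplices (30): ac, ae, af, ai, bd, be, bf, bg, bh, bj, cd, ce, ch, ci, cj, df, dg, dh, dj, ef, eh, ei, ej, fg, fi, gh, gi, gj, hi, ij
  2-simplices (20): ace, aci, aef, afi, bdf, bdh, bef, bej, bgh, bgj, cdh, cdj, ceh, cij, dfg, dgj, ehi, eij, fgi, ghi

Hence C_0 ≅ Z^10, C_1 ≅ Z^30, C_2 ≅ Z^20.

∂_1: C_1 → C_0 sends each edge [p,q] (with p < q) to q − p.
As a 10×30 matrix over Z this has rank 9, with invariant factors (1,1,1,1,1,1,1,1,1).

Boundary ∂_2: C_2 → C_1 acts by ∂[p,q,r] = [q,r] − [p,r] + [p,q]. For instance
  ∂dgj = gj − dj + dg,
  ∂bgj = gj − bj + bg.
This gives a 30×20 integer matrix of rank 20; reducing to Smith normal form yields diagonal entries (1,1,1,1,1,1,1,1,1,1,1,1,1,1,1,1,1,1,1,2).

Now H_k = ker ∂_k / im ∂_{k+1}, so:

  H_0: rank C_0 − rank ∂_1 = 10 − 9 = 1, and the invariant factors of ∂_1 are all 1, so H_0 = Z.
  H_1: rank ker ∂_1 − rank ∂_2 = (30 − 9) − 20 = 1, and ∂_2 has invariant factor 2 > 1, so H_1 = Z ⊕ Z/2.
  H_2: rank ker ∂_2 − rank ∂_3 = (20 − 20) − 0 = 0, and there is no ∂_3, so H_2 = 0.

As a check, the Euler characteristic is 10 − 30 + 20 = 0, which agrees with 1 − 1 + 0 = 0.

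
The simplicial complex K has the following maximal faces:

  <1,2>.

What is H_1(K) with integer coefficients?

Take the total order 1 < 2 on the vertex set. Then K (dimension 1) consists of the simplices:

  0-simplices (2): [1], [2]
  1-simplices (1): [1,2]

giving chain groups C_0 ≅ Z^2, C_1 ≅ Z^1.

Boundary ∂_1: C_1 → C_0 is given by ∂[p,q] = [q] − [p]. For instance
  ∂[1,2] = [2] − [1].
As a 2×1 matrix over Z this has rank 1, with invariant factors (1).

From H_k ≅ ker(∂_k) / im(∂_{k+1}) we obtain:

  H_1: rank ker ∂_1 − rank ∂_2 = (1 − 1) − 0 = 0, and there is no ∂_2, so H_1 ≅ 0.

H_1 = 0.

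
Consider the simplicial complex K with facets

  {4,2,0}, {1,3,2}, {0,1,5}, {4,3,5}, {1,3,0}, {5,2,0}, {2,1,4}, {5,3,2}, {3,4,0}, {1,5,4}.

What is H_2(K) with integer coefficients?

Fix the vertex order 0 < 1 < 2 < 3 < 4 < 5 and write every simplex with vertices in increasing order. Then dim K = 2 and the simplices of K are:

  0-simplices (6): [0], [1], [2], [3], [4], [5]
  1-simplices (15): [0,1], [0,2], [0,3], [0,4], [0,5], [1,2], [1,3], [1,4], [1,5], [2,3], [2,4], [2,5], [3,4], [3,5], [4,5]
  2-simplices (10): [0,1,3], [0,1,5], [0,2,4], [0,2,5], [0,3,4], [1,2,3], [1,2,4], [1,4,5], [2,3,5], [3,4,5]

so the chain groups are C_0 ≅ Z^6, C_1 ≅ Z^15, C_2 ≅ Z^10.

Boundary ∂_1: C_1 → C_0 sends each edge [p,q] (with p < q) to q − p. For instance
  ∂[1,2] = [2] − [1].
As a 6×15 matrix over Z this has rank 5, with invariant factors (1,1,1,1,1).

The boundary map ∂_2: C_2 → C_1 acts by ∂[p,q,r] = [q,r] − [p,r] + [p,q]. For instance
  ∂[0,2,4] = [2,4] − [0,4] + [0,2],
  ∂[0,3,4] = [3,4] − [0,4] + [0,3].
This gives a 15×10 integer matrix of rank 10; reducing to Smith normal form yields diagonal entries (1,1,1,1,1,1,1,1,1,2).

Reading off H_k = ker ∂_k / im ∂_{k+1}:

  H_2: rank ker ∂_2 − rank ∂_3 = (10 − 10) − 0 = 0, and there is no ∂_3, so H_2 = 0.

H_2 = 0.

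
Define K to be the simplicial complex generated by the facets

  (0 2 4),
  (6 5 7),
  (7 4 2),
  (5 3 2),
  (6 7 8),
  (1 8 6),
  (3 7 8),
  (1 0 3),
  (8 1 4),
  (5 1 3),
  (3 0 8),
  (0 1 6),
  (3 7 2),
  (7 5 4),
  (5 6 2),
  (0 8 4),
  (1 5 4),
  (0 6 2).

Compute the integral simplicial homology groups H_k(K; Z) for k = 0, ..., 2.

We work with the vertex ordering 0 < 1 < 2 < 3 < 4 < 5 < 6 < 7 < 8. The simplices of K, each written with vertices in increasing order, are:

  0-simplices (9): [0], [1], [2], [3], [4], [5], [6], [7], [8]
  1-simplices (27): (27 of them)
  2-simplices (18): [0,1,3], [0,1,6], [0,2,4], [0,2,6], [0,3,8], [0,4,8], [1,3,5], [1,4,5], [1,4,8], [1,6,8], [2,3,5], [2,3,7], [2,4,7], [2,5,6], [3,7,8], [4,5,7], [5,6,7], [6,7,8]

so the chain groups are C_0 ≅ Z^9, C_1 ≅ Z^27, C_2 ≅ Z^18.

∂_1: C_1 → C_0 is given by ∂[p,q] = [q] − [p].
This gives a 9×27 integer matrix of rank 8; reducing to Smith normal form yields diagonal entries (1,1,1,1,1,1,1,1).

∂_2: C_2 → C_1 maps a triangle to the signed sum of its edges. For instance
  ∂[0,2,4] = [2,4] − [0,4] + [0,2],
  ∂[1,4,5] = [4,5] − [1,5] + [1,4].
The 27×18 boundary matrix has rank 18 and Smith normal form diag(1,1,1,1,1,1,1,1,1,1,1,1,1,1,1,1,1,2).

Now H_k = ker ∂_k / im ∂_{k+1}, so:

  H_0: rank C_0 − rank ∂_1 = 9 − 8 = 1, and the invariant factors of ∂_1 are all 1, so H_0 ≅ Z.
  H_1: rank ker ∂_1 − rank ∂_2 = (27 − 8) − 18 = 1, and ∂_2 has invariant factor 2 > 1, so H_1 ≅ Z ⊕ Z/2.
  H_2: rank ker ∂_2 − rank ∂_3 = (18 − 18) − 0 = 0, and there is no ∂_3, so H_2 ≅ 0.

H_0 ≅ Z,  H_1 ≅ Z ⊕ Z/2,  H_2 = 0.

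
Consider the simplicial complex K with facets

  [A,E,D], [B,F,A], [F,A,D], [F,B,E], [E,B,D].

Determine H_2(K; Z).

H_2 = 0.

Fix the vertex order A < B < D < E < F and write every simplex with vertices in increasing order. Then dim K = 2 and the simplices of K are:

  0-simplices (5): A, B, D, E, F
  1-simplices (10): AB, AD, AE, AF, BD, BE, BF, DE, DF, EF
  2-simplices (5): ABF, ADE, ADF, BDE, BEF

giving chain groups C_0 ≅ Z^5, C_1 ≅ Z^10, C_2 ≅ Z^5.

∂_1: C_1 → C_0 maps an edge to its endpoints' difference, ∂[p,q] = q − p.
This gives a 5×10 integer matrix of rank 4; reducing to Smith normal form yields diagonal entries (1,1,1,1).

Boundary ∂_2: C_2 → C_1 maps a triangle to the signed sum of its edges. For instance
  ∂ADF = DF − AF + AD,
  ∂ABF = BF − AF + AB.
The 10×5 boundary matrix has rank 5 and Smith normal form diag(1,1,1,1,1).

Reading off H_k = ker ∂_k / im ∂_{k+1}:

  H_2: rank ker ∂_2 − rank ∂_3 = (5 − 5) − 0 = 0, and there is no ∂_3, so H_2 = 0.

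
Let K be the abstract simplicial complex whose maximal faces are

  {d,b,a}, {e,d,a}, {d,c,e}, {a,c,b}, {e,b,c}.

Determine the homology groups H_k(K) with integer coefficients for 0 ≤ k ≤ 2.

Take the total order a < b < c < d < e on the vertex set. Then K (dimension 2) consists of the simplices:

  0-simplices (5): a, b, c, d, e
  1-simplices (10): ab, ac, ad, ae, bc, bd, be, cd, ce, de
  2-simplices (5): abc, abd, ade, bce, cde

giving chain groups C_0 ≅ Z^5, C_1 ≅ Z^10, C_2 ≅ Z^5.

∂_1: C_1 → C_0 maps an edge to its endpoints' difference, ∂[p,q] = q − p. For instance
  ∂ab = b − a.
The 5×10 boundary matrix has rank 4 and Smith normal form diag(1,1,1,1).

Boundary ∂_2: C_2 → C_1 acts by ∂[p,q,r] = [q,r] − [p,r] + [p,q]. For instance
  ∂abd = bd − ad + ab,
  ∂ade = de − ae + ad.
This gives a 10×5 integer matrix of rank 5; reducing to Smith normal form yields diagonal entries (1,1,1,1,1).

Computing H_k = (kernel of ∂_k) / (image of ∂_{k+1}):

  H_0: rank C_0 − rank ∂_1 = 5 − 4 = 1, and the invariant factors of ∂_1 are all 1, so H_0 ≅ Z.
  H_1: rank ker ∂_1 − rank ∂_2 = (10 − 4) − 5 = 1, and the invariant factors of ∂_2 are all 1, so H_1 ≅ Z.
  H_2: rank ker ∂_2 − rank ∂_3 = (5 − 5) − 0 = 0, and there is no ∂_3, so H_2 ≅ 0.

As a check, the Euler characteristic is 5 − 10 + 5 = 0, which agrees with 1 − 1 + 0 = 0.
(K is a triangulation of the Möbius band.)

H_0 ≅ Z,  H_1 ≅ Z,  H_2 = 0.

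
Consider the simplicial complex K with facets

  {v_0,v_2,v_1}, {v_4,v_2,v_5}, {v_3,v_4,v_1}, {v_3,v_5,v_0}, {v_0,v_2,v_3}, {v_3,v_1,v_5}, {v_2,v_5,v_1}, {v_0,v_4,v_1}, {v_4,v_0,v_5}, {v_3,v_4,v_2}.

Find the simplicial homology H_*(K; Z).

Take the total order v_0 < v_1 < v_2 < v_3 < v_4 < v_5 on the vertex set. Then K (dimension 2) consists of the simplices:

  0-simplices (6): [v_0], [v_1], [v_2], [v_3], [v_4], [v_5]
  1-simplices (15): (15 of them)
  2-simplices (10): [v_0,v_1,v_2], [v_0,v_1,v_4], [v_0,v_2,v_3], [v_0,v_3,v_5], [v_0,v_4,v_5], [v_1,v_2,v_5], [v_1,v_3,v_4], [v_1,v_3,v_5], [v_2,v_3,v_4], [v_2,v_4,v_5]

so the chain groups are C_0 ≅ Z^6, C_1 ≅ Z^15, C_2 ≅ Z^10.

∂_1: C_1 → C_0 sends each edge [p,q] (with p < q) to q − p. For instance
  ∂[v_1,v_5] = [v_5] − [v_1].
The resulting 6×15 matrix has rank 5, and its Smith normal form has invariant factors (1,1,1,1,1).

∂_2: C_2 → C_1 acts by ∂[p,q,r] = [q,r] − [p,r] + [p,q]. For instance
  ∂[v_0,v_1,v_2] = [v_1,v_2] − [v_0,v_2] + [v_0,v_1],
  ∂[v_0,v_1,v_4] = [v_1,v_4] − [v_0,v_4] + [v_0,v_1].
This gives a 15×10 integer matrix of rank 10; reducing to Smith normal form yields diagonal entries (1,1,1,1,1,1,1,1,1,2).

From H_k ≅ ker(∂_k) / im(∂_{k+1}) we obtain:

  H_0: rank C_0 − rank ∂_1 = 6 − 5 = 1, and the invariant factors of ∂_1 are all 1, so H_0 = Z.
  H_1: rank ker ∂_1 − rank ∂_2 = (15 − 5) − 10 = 0, and ∂_2 has invariant factor 2 > 1, so H_1 = Z_2.
  H_2: rank ker ∂_2 − rank ∂_3 = (10 − 10) − 0 = 0, and there is no ∂_3, so H_2 = 0.

As a check, the Euler characteristic is 6 − 15 + 10 = 1, which agrees with 1 − 0 + 0 = 1.

H_0 = Z,  H_1 = Z_2,  H_2 = 0.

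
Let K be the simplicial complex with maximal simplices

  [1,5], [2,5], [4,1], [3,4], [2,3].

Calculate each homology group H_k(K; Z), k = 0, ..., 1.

H_0 = Z,  H_1 = Z.

Order the vertices as 1 < 2 < 3 < 4 < 5. Listing each simplex with vertices in this order, K has dimension 1 with simplices:

  0-simplices (5): [1], [2], [3], [4], [5]
  1-simplices (5): [1,4], [1,5], [2,3], [2,5], [3,4]

giving chain groups C_0 ≅ Z^5, C_1 ≅ Z^5.

The boundary map ∂_1: C_1 → C_0 maps an edge to its endpoints' difference, ∂[p,q] = q − p. For instance
  ∂[1,4] = [4] − [1].
The 5×5 boundary matrix has rank 4 and Smith normal form diag(1,1,1,1).

Computing H_k = (kernel of ∂_k) / (image of ∂_{k+1}):

  H_0: rank C_0 − rank ∂_1 = 5 − 4 = 1, and the invariant factors of ∂_1 are all 1, so H_0 ≅ Z.
  H_1: rank ker ∂_1 − rank ∂_2 = (5 − 4) − 0 = 1, and there is no ∂_2, so H_1 ≅ Z.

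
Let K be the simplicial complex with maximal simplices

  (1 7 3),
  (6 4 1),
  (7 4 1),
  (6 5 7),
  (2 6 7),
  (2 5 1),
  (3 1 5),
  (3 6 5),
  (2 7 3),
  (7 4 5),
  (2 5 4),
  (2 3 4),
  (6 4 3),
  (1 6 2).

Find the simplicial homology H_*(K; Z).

H_0 ≅ Z,  H_1 ≅ Z^2,  H_2 ≅ Z.

Fix the vertex order 1 < 2 < 3 < 4 < 5 < 6 < 7 and write every simplex with vertices in increasing order. Then dim K = 2 and the simplices of K are:

  0-simplices (7): [1], [2], [3], [4], [5], [6], [7]
  1-simplices (21): [1,2], [1,3], [1,4], [1,5], [1,6], [1,7], [2,3], [2,4], [2,5], [2,6], [2,7], [3,4], [3,5], [3,6], [3,7], [4,5], [4,6], [4,7], [5,6], [5,7], [6,7]
  2-simplices (14): [1,2,5], [1,2,6], [1,3,5], [1,3,7], [1,4,6], [1,4,7], [2,3,4], [2,3,7], [2,4,5], [2,6,7], [3,4,6], [3,5,6], [4,5,7], [5,6,7]

so the chain groups are C_0 ≅ Z^7, C_1 ≅ Z^21, C_2 ≅ Z^14.

∂_1: C_1 → C_0 is given by ∂[p,q] = [q] − [p].
The 7×21 boundary matrix has rank 6 and Smith normal form diag(1,1,1,1,1,1).

∂_2: C_2 → C_1 acts by ∂[p,q,r] = [q,r] − [p,r] + [p,q]. For instance
  ∂[1,4,7] = [4,7] − [1,7] + [1,4],
  ∂[1,4,6] = [4,6] − [1,6] + [1,4].
The resulting 21×14 matrix has rank 13, and its Smith normal form has invariant factors (1,1,1,1,1,1,1,1,1,1,1,1,1).

From H_k ≅ ker(∂_k) / im(∂_{k+1}) we obtain:

  H_0: rank C_0 − rank ∂_1 = 7 − 6 = 1, and the invariant factors of ∂_1 are all 1, so H_0 = Z.
  H_1: rank ker ∂_1 − rank ∂_2 = (21 − 6) − 13 = 2, and the invariant factors of ∂_2 are all 1, so H_1 = Z^2.
  H_2: rank ker ∂_2 − rank ∂_3 = (14 − 13) − 0 = 1, and there is no ∂_3, so H_2 = Z.

(K is a triangulation of the torus T^2.)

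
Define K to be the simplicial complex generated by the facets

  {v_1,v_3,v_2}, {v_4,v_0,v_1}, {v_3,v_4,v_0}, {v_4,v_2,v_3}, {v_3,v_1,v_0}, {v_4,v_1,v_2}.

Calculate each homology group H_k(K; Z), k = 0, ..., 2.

H_0 ≅ Z,  H_1 = 0,  H_2 ≅ Z.

Take the total order v_0 < v_1 < v_2 < v_3 < v_4 on the vertex set. Then K (dimension 2) consists of the simplices:

  0-simplices (5): [v_0], [v_1], [v_2], [v_3], [v_4]
  1-simplices (9): [v_0,v_1], [v_0,v_3], [v_0,v_4], [v_1,v_2], [v_1,v_3], [v_1,v_4], [v_2,v_3], [v_2,v_4], [v_3,v_4]
  2-simplices (6): [v_0,v_1,v_3], [v_0,v_1,v_4], [v_0,v_3,v_4], [v_1,v_2,v_3], [v_1,v_2,v_4], [v_2,v_3,v_4]

so the chain groups are C_0 ≅ Z^5, C_1 ≅ Z^9, C_2 ≅ Z^6.

∂_1: C_1 → C_0 maps an edge to its endpoints' difference, ∂[p,q] = q − p.
The 5×9 boundary matrix has rank 4 and Smith normal form diag(1,1,1,1).

Boundary ∂_2: C_2 → C_1 acts by ∂[p,q,r] = [q,r] − [p,r] + [p,q]. For instance
  ∂[v_1,v_2,v_4] = [v_2,v_4] − [v_1,v_4] + [v_1,v_2],
  ∂[v_0,v_3,v_4] = [v_3,v_4] − [v_0,v_4] + [v_0,v_3].
The resulting 9×6 matrix has rank 5, and its Smith normal form has invariant factors (1,1,1,1,1).

Computing H_k = (kernel of ∂_k) / (image of ∂_{k+1}):

  H_0: rank C_0 − rank ∂_1 = 5 − 4 = 1, and the invariant factors of ∂_1 are all 1, so H_0 = Z.
  H_1: rank ker ∂_1 − rank ∂_2 = (9 − 4) − 5 = 0, and the invariant factors of ∂_2 are all 1, so H_1 = 0.
  H_2: rank ker ∂_2 − rank ∂_3 = (6 − 5) − 0 = 1, and there is no ∂_3, so H_2 = Z.

As a check, the Euler characteristic is 5 − 9 + 6 = 2, which agrees with 1 − 0 + 1 = 2.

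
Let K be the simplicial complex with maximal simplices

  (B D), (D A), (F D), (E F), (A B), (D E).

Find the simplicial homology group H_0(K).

Order the vertices as A < B < D < E < F. Listing each simplex with vertices in this order, K has dimension 1 with simplices:

  0-simplices (5): A, B, D, E, F
  1-simplices (6): AB, AD, BD, DE, DF, EF

Hence C_0 ≅ Z^5, C_1 ≅ Z^6.

Boundary ∂_1: C_1 → C_0 maps an edge to its endpoints' difference, ∂[p,q] = q − p. For instance
  ∂DF = F − D.
As a 5×6 matrix over Z this has rank 4, with invariant factors (1,1,1,1).

Now H_k = ker ∂_k / im ∂_{k+1}, so:

  H_0: rank C_0 − rank ∂_1 = 5 − 4 = 1, and the invariant factors of ∂_1 are all 1, so H_0 = Z.

H_0 ≅ Z.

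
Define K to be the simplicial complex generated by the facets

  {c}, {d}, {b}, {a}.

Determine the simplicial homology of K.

H_0 = Z^4.

K has 4 vertices.
rank ∂_0 = 0, rank ∂_1 = 0 ⇒ b_0 = 4 − 0 − 0 = 4. So H_0 = Z^4.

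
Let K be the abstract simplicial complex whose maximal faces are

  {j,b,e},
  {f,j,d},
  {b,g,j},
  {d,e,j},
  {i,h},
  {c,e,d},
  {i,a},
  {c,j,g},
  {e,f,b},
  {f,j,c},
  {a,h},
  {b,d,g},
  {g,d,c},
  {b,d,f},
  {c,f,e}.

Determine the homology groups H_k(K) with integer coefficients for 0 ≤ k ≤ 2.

K has 10 vertices, 21 edges, 12 triangles.
rank ∂_0 = 0, rank ∂_1 = 8 ⇒ b_0 = 10 − 0 − 8 = 2; all invariant factors of ∂_1 are 1 so no torsion. So H_0 = Z^2.
rank ∂_1 = 8, rank ∂_2 = 12 ⇒ b_1 = 21 − 8 − 12 = 1; ∂_2 has invariant factor(s) [2] giving torsion. So H_1 = Z ⊕ Z/2Z.
rank ∂_2 = 12, rank ∂_3 = 0 ⇒ b_2 = 12 − 12 − 0 = 0. So H_2 = 0.

H_0 ≅ Z^2,  H_1 ≅ Z ⊕ Z/2Z,  H_2 = 0.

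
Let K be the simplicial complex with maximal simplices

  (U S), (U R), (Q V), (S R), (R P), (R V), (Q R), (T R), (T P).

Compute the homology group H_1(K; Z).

Fix the vertex order P < Q < R < S < T < U < V and write every simplex with vertices in increasing order. Then dim K = 1 and the simplices of K are:

  0-simplices (7): P, Q, R, S, T, U, V
  1-simplices (9): PR, PT, QR, QV, RS, RT, RU, RV, SU

so the chain groups are C_0 ≅ Z^7, C_1 ≅ Z^9.

Boundary ∂_1: C_1 → C_0 maps an edge to its endpoints' difference, ∂[p,q] = q − p. For instance
  ∂QV = V − Q.
As a 7×9 matrix over Z this has rank 6, with invariant factors (1,1,1,1,1,1).

From H_k ≅ ker(∂_k) / im(∂_{k+1}) we obtain:

  H_1: rank ker ∂_1 − rank ∂_2 = (9 − 6) − 0 = 3, and there is no ∂_2, so H_1 = Z^3.

H_1 ≅ Z^3.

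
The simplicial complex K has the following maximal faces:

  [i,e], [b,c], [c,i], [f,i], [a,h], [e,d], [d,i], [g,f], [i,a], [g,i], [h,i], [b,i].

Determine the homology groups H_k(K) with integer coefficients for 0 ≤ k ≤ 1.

H_0 = Z,  H_1 = Z^4.

We work with the vertex ordering a < b < c < d < e < f < g < h < i. The simplices of K, each written with vertices in increasing order, are:

  0-simplices (9): a, b, c, d, e, f, g, h, i
  1-simplices (12): ah, ai, bc, bi, ci, de, di, ei, fg, fi, gi, hi

Hence C_0 ≅ Z^9, C_1 ≅ Z^12.

The boundary map ∂_1: C_1 → C_0 is given by ∂[p,q] = [q] − [p].
As a 9×12 matrix over Z this has rank 8, with invariant factors (1,1,1,1,1,1,1,1).

From H_k ≅ ker(∂_k) / im(∂_{k+1}) we obtain:

  H_0: rank C_0 − rank ∂_1 = 9 − 8 = 1, and the invariant factors of ∂_1 are all 1, so H_0 ≅ Z.
  H_1: rank ker ∂_1 − rank ∂_2 = (12 − 8) − 0 = 4, and there is no ∂_2, so H_1 ≅ Z^4.

(K is a triangulation of a wedge of 4 circles.)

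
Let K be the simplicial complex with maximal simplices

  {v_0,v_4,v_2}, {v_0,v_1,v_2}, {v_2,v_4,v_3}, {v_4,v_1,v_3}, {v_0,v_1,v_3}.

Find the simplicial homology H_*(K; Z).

Take the total order v_0 < v_1 < v_2 < v_3 < v_4 on the vertex set. Then K (dimension 2) consists of the simplices:

  0-simplices (5): [v_0], [v_1], [v_2], [v_3], [v_4]
  1-simplices (10): [v_0,v_1], [v_0,v_2], [v_0,v_3], [v_0,v_4], [v_1,v_2], [v_1,v_3], [v_1,v_4], [v_2,v_3], [v_2,v_4], [v_3,v_4]
  2-simplices (5): [v_0,v_1,v_2], [v_0,v_1,v_3], [v_0,v_2,v_4], [v_1,v_3,v_4], [v_2,v_3,v_4]

Hence C_0 ≅ Z^5, C_1 ≅ Z^10, C_2 ≅ Z^5.

∂_1: C_1 → C_0 is given by ∂[p,q] = [q] − [p].
The resulting 5×10 matrix has rank 4, and its Smith normal form has invariant factors (1,1,1,1).

The boundary map ∂_2: C_2 → C_1 sends each 2-simplex [p,q,r] to [q,r] − [p,r] + [p,q]. For instance
  ∂[v_0,v_2,v_4] = [v_2,v_4] − [v_0,v_4] + [v_0,v_2],
  ∂[v_2,v_3,v_4] = [v_3,v_4] − [v_2,v_4] + [v_2,v_3].
This gives a 10×5 integer matrix of rank 5; reducing to Smith normal form yields diagonal entries (1,1,1,1,1).

Computing H_k = (kernel of ∂_k) / (image of ∂_{k+1}):

  H_0: rank C_0 − rank ∂_1 = 5 − 4 = 1, and the invariant factors of ∂_1 are all 1, so H_0 = Z.
  H_1: rank ker ∂_1 − rank ∂_2 = (10 − 4) − 5 = 1, and the invariant factors of ∂_2 are all 1, so H_1 = Z.
  H_2: rank ker ∂_2 − rank ∂_3 = (5 − 5) − 0 = 0, and there is no ∂_3, so H_2 = 0.

H_0 = Z,  H_1 = Z,  H_2 = 0.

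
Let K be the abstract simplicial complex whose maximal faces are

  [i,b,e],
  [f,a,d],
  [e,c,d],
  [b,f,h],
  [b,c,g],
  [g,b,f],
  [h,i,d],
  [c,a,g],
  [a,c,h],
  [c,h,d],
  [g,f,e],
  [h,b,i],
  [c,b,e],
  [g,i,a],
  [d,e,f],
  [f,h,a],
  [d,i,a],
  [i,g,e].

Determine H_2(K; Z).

H_2 ≅ 0.

We work with the vertex ordering a < b < c < d < e < f < g < h < i. The simplices of K, each written with vertices in increasing order, are:

  0-simplices (9): a, b, c, d, e, f, g, h, i
  1-simplices (27): ac, ad, af, ag, ah, ai, bc, be, bf, bg, bh, bi, cd, ce, cg, ch, de, df, dh, di, ef, eg, ei, fg, fh, gi, hi
  2-simplices (18): acg, ach, adf, adi, afh, agi, bce, bcg, bei, bfg, bfh, bhi, cde, cdh, def, dhi, efg, egi

so the chain groups are C_0 ≅ Z^9, C_1 ≅ Z^27, C_2 ≅ Z^18.

The boundary map ∂_1: C_1 → C_0 maps an edge to its endpoints' difference, ∂[p,q] = q − p. For instance
  ∂ac = c − a.
The 9×27 boundary matrix has rank 8 and Smith normal form diag(1,1,1,1,1,1,1,1).

The boundary map ∂_2: C_2 → C_1 maps a triangle to the signed sum of its edges. For instance
  ∂cdh = dh − ch + cd,
  ∂adf = df − af + ad.
The 27×18 boundary matrix has rank 18 and Smith normal form diag(1,1,1,1,1,1,1,1,1,1,1,1,1,1,1,1,1,2).

Computing H_k = (kernel of ∂_k) / (image of ∂_{k+1}):

  H_2: rank ker ∂_2 − rank ∂_3 = (18 − 18) − 0 = 0, and there is no ∂_3, so H_2 ≅ 0.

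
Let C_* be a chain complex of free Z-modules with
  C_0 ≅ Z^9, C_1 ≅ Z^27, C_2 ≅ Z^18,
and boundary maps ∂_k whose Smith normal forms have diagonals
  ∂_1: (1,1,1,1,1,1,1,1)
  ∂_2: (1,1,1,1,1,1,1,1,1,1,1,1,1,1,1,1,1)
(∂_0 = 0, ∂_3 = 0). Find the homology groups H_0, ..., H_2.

H_0: b_0 = 9 − 0 − 8 = 1; torsion from ∂_1 factors > 1: none. So H_0 = Z.
H_1: b_1 = 27 − 8 − 17 = 2; torsion from ∂_2 factors > 1: none. So H_1 = Z^2.
H_2: b_2 = 18 − 17 − 0 = 1; torsion from ∂_3 factors > 1: none. So H_2 = Z.

H_0 = Z,  H_1 = Z^2,  H_2 = Z.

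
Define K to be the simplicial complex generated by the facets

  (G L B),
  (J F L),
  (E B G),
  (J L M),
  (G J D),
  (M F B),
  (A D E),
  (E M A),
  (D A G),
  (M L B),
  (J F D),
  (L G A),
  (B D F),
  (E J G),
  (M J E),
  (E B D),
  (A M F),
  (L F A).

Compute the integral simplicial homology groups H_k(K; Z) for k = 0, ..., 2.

Take the total order A < B < D < E < F < G < J < L < M on the vertex set. Then K (dimension 2) consists of the simplices:

  0-simplices (9): A, B, D, E, F, G, J, L, M
  1-simplices (27): AD, AE, AF, AG, AL, AM, BD, BE, BF, BG, BL, BM, DE, DF, DG, DJ, EG, EJ, EM, FJ, FL, FM, GJ, GL, JL, JM, LM
  2-simplices (18): ADE, ADG, AEM, AFL, AFM, AGL, BDE, BDF, BEG, BFM, BGL, BLM, DFJ, DGJ, EGJ, EJM, FJL, JLM

so the chain groups are C_0 ≅ Z^9, C_1 ≅ Z^27, C_2 ≅ Z^18.

Boundary ∂_1: C_1 → C_0 is given by ∂[p,q] = [q] − [p].
As a 9×27 matrix over Z this has rank 8, with invariant factors (1,1,1,1,1,1,1,1).

Boundary ∂_2: C_2 → C_1 acts by ∂[p,q,r] = [q,r] − [p,r] + [p,q]. For instance
  ∂AEM = EM − AM + AE,
  ∂BFM = FM − BM + BF.
The 27×18 boundary matrix has rank 18 and Smith normal form diag(1,1,1,1,1,1,1,1,1,1,1,1,1,1,1,1,1,2).

Reading off H_k = ker ∂_k / im ∂_{k+1}:

  H_0: rank C_0 − rank ∂_1 = 9 − 8 = 1, and the invariant factors of ∂_1 are all 1, so H_0 = Z.
  H_1: rank ker ∂_1 − rank ∂_2 = (27 − 8) − 18 = 1, and ∂_2 has invariant factor 2 > 1, so H_1 = Z × Z/2.
  H_2: rank ker ∂_2 − rank ∂_3 = (18 − 18) − 0 = 0, and there is no ∂_3, so H_2 = 0.

(K is a triangulation of the Klein bottle.)

H_0 ≅ Z,  H_1 ≅ Z × Z/2,  H_2 = 0.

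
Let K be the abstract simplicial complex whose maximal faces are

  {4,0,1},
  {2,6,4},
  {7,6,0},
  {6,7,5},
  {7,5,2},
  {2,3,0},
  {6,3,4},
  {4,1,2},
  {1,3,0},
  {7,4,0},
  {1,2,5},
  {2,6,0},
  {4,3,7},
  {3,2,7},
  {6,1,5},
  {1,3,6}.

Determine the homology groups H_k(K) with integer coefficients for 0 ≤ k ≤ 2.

Take the total order 0 < 1 < 2 < 3 < 4 < 5 < 6 < 7 on the vertex set. Then K (dimension 2) consists of the simplices:

  0-simplices (8): [0], [1], [2], [3], [4], [5], [6], [7]
  1-simplices (24): (24 of them)
  2-simplices (16): [0,1,3], [0,1,4], [0,2,3], [0,2,6], [0,4,7], [0,6,7], [1,2,4], [1,2,5], [1,3,6], [1,5,6], [2,3,7], [2,4,6], [2,5,7], [3,4,6], [3,4,7], [5,6,7]

so the chain groups are C_0 ≅ Z^8, C_1 ≅ Z^24, C_2 ≅ Z^16.

Boundary ∂_1: C_1 → C_0 maps an edge to its endpoints' difference, ∂[p,q] = q − p. For instance
  ∂[0,4] = [4] − [0].
As a 8×24 matrix over Z this has rank 7, with invariant factors (1,1,1,1,1,1,1).

∂_2: C_2 → C_1 sends each 2-simplex [p,q,r] to [q,r] − [p,r] + [p,q]. For instance
  ∂[1,2,4] = [2,4] − [1,4] + [1,2],
  ∂[1,2,5] = [2,5] − [1,5] + [1,2].
This gives a 24×16 integer matrix of rank 15; reducing to Smith normal form yields diagonal entries (1,1,1,1,1,1,1,1,1,1,1,1,1,1,1).

Reading off H_k = ker ∂_k / im ∂_{k+1}:

  H_0: rank C_0 − rank ∂_1 = 8 − 7 = 1, and the invariant factors of ∂_1 are all 1, so H_0 ≅ Z.
  H_1: rank ker ∂_1 − rank ∂_2 = (24 − 7) − 15 = 2, and the invariant factors of ∂_2 are all 1, so H_1 ≅ Z^2.
  H_2: rank ker ∂_2 − rank ∂_3 = (16 − 15) − 0 = 1, and there is no ∂_3, so H_2 ≅ Z.

As a check, the Euler characteristic is 8 − 24 + 16 = 0, which agrees with 1 − 2 + 1 = 0.
(K is a triangulation of the torus T^2.)

H_0 = Z,  H_1 = Z^2,  H_2 = Z.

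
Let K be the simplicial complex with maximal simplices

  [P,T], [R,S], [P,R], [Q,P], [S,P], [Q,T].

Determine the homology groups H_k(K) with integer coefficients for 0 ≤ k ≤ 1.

Fix the vertex order P < Q < R < S < T and write every simplex with vertices in increasing order. Then dim K = 1 and the simplices of K are:

  0-simplices (5): P, Q, R, S, T
  1-simplices (6): PQ, PR, PS, PT, QT, RS

Hence C_0 ≅ Z^5, C_1 ≅ Z^6.

Boundary ∂_1: C_1 → C_0 maps an edge to its endpoints' difference, ∂[p,q] = q − p. For instance
  ∂PT = T − P.
This gives a 5×6 integer matrix of rank 4; reducing to Smith normal form yields diagonal entries (1,1,1,1).

From H_k ≅ ker(∂_k) / im(∂_{k+1}) we obtain:

  H_0: rank C_0 − rank ∂_1 = 5 − 4 = 1, and the invariant factors of ∂_1 are all 1, so H_0 = Z.
  H_1: rank ker ∂_1 − rank ∂_2 = (6 − 4) − 0 = 2, and there is no ∂_2, so H_1 = Z^2.

As a check, the Euler characteristic is 5 − 6 = -1, which agrees with 1 − 2 = -1.
(K is a triangulation of a wedge of 2 circles.)

H_0 ≅ Z,  H_1 ≅ Z^2.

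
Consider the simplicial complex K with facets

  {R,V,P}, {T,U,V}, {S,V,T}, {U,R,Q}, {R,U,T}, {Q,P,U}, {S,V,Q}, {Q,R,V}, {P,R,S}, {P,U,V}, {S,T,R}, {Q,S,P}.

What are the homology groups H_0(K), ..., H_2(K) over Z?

Fix the vertex order P < Q < R < S < T < U < V and write every simplex with vertices in increasing order. Then dim K = 2 and the simplices of K are:

  0-simplices (7): P, Q, R, S, T, U, V
  1-simplices (18): PQ, PR, PS, PU, PV, QR, QS, QU, QV, RS, RT, RU, RV, ST, SV, TU, TV, UV
  2-simplices (12): PQS, PQU, PRS, PRV, PUV, QRU, QRV, QSV, RST, RTU, STV, TUV

so the chain groups are C_0 ≅ Z^7, C_1 ≅ Z^18, C_2 ≅ Z^12.

∂_1: C_1 → C_0 sends each edge [p,q] (with p < q) to q − p.
The 7×18 boundary matrix has rank 6 and Smith normal form diag(1,1,1,1,1,1).

Boundary ∂_2: C_2 → C_1 sends each 2-simplex [p,q,r] to [q,r] − [p,r] + [p,q]. For instance
  ∂QSV = SV − QV + QS,
  ∂PRS = RS − PS + PR.
This gives a 18×12 integer matrix of rank 12; reducing to Smith normal form yields diagonal entries (1,1,1,1,1,1,1,1,1,1,1,2).

Computing H_k = (kernel of ∂_k) / (image of ∂_{k+1}):

  H_0: rank C_0 − rank ∂_1 = 7 − 6 = 1, and the invariant factors of ∂_1 are all 1, so H_0 ≅ Z.
  H_1: rank ker ∂_1 − rank ∂_2 = (18 − 6) − 12 = 0, and ∂_2 has invariant factor 2 > 1, so H_1 ≅ Z/2.
  H_2: rank ker ∂_2 − rank ∂_3 = (12 − 12) − 0 = 0, and there is no ∂_3, so H_2 ≅ 0.

As a check, the Euler characteristic is 7 − 18 + 12 = 1, which agrees with 1 − 0 + 0 = 1.

H_0 = Z,  H_1 = Z/2,  H_2 = 0.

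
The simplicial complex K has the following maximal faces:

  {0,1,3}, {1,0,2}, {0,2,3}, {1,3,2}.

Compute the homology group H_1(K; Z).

Take the total order 0 < 1 < 2 < 3 on the vertex set. Then K (dimension 2) consists of the simplices:

  0-simplices (4): [0], [1], [2], [3]
  1-simplices (6): [0,1], [0,2], [0,3], [1,2], [1,3], [2,3]
  2-simplices (4): [0,1,2], [0,1,3], [0,2,3], [1,2,3]

Hence C_0 ≅ Z^4, C_1 ≅ Z^6, C_2 ≅ Z^4.

The boundary map ∂_1: C_1 → C_0 is given by ∂[p,q] = [q] − [p].
The resulting 4×6 matrix has rank 3, and its Smith normal form has invariant factors (1,1,1).

∂_2: C_2 → C_1 acts by ∂[p,q,r] = [q,r] − [p,r] + [p,q]. For instance
  ∂[1,2,3] = [2,3] − [1,3] + [1,2],
  ∂[0,1,2] = [1,2] − [0,2] + [0,1].
This gives a 6×4 integer matrix of rank 3; reducing to Smith normal form yields diagonal entries (1,1,1).

Now H_k = ker ∂_k / im ∂_{k+1}, so:

  H_1: rank ker ∂_1 − rank ∂_2 = (6 − 3) − 3 = 0, and the invariant factors of ∂_2 are all 1, so H_1 ≅ 0.

H_1 = 0.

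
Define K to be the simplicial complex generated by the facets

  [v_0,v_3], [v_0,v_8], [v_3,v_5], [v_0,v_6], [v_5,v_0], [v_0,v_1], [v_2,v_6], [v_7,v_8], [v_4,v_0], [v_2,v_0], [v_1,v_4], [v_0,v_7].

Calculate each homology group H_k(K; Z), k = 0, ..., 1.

Fix the vertex order v_0 < v_1 < v_2 < v_3 < v_4 < v_5 < v_6 < v_7 < v_8 and write every simplex with vertices in increasing order. Then dim K = 1 and the simplices of K are:

  0-simplices (9): [v_0], [v_1], [v_2], [v_3], [v_4], [v_5], [v_6], [v_7], [v_8]
  1-simplices (12): [v_0,v_1], [v_0,v_2], [v_0,v_3], [v_0,v_4], [v_0,v_5], [v_0,v_6], [v_0,v_7], [v_0,v_8], [v_1,v_4], [v_2,v_6], [v_3,v_5], [v_7,v_8]

Hence C_0 ≅ Z^9, C_1 ≅ Z^12.

The boundary map ∂_1: C_1 → C_0 sends each edge [p,q] (with p < q) to q − p. For instance
  ∂[v_3,v_5] = [v_5] − [v_3].
The 9×12 boundary matrix has rank 8 and Smith normal form diag(1,1,1,1,1,1,1,1).

Computing H_k = (kernel of ∂_k) / (image of ∂_{k+1}):

  H_0: rank C_0 − rank ∂_1 = 9 − 8 = 1, and the invariant factors of ∂_1 are all 1, so H_0 = Z.
  H_1: rank ker ∂_1 − rank ∂_2 = (12 − 8) − 0 = 4, and there is no ∂_2, so H_1 = Z^4.

(K is a triangulation of a wedge of 4 circles.)

H_0 ≅ Z,  H_1 ≅ Z^4.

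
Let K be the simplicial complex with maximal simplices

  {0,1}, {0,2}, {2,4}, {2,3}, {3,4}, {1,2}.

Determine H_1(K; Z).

H_1 ≅ Z^2.

Order the vertices as 0 < 1 < 2 < 3 < 4. Listing each simplex with vertices in this order, K has dimension 1 with simplices:

  0-simplices (5): [0], [1], [2], [3], [4]
  1-simplices (6): [0,1], [0,2], [1,2], [2,3], [2,4], [3,4]

giving chain groups C_0 ≅ Z^5, C_1 ≅ Z^6.

The boundary map ∂_1: C_1 → C_0 is given by ∂[p,q] = [q] − [p]. For instance
  ∂[0,2] = [2] − [0].
This gives a 5×6 integer matrix of rank 4; reducing to Smith normal form yields diagonal entries (1,1,1,1).

From H_k ≅ ker(∂_k) / im(∂_{k+1}) we obtain:

  H_1: rank ker ∂_1 − rank ∂_2 = (6 − 4) − 0 = 2, and there is no ∂_2, so H_1 ≅ Z^2.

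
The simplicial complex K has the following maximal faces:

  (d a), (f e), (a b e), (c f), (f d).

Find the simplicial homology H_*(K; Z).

H_0 = Z,  H_1 = Z,  H_2 = 0.

We work with the vertex ordering a < b < c < d < e < f. The simplices of K, each written with vertices in increasing order, are:

  0-simplices (6): a, b, c, d, e, f
  1-simplices (7): ab, ad, ae, be, cf, df, ef
  2-simplices (1): abe

giving chain groups C_0 ≅ Z^6, C_1 ≅ Z^7, C_2 ≅ Z^1.

∂_1: C_1 → C_0 sends each edge [p,q] (with p < q) to q − p. For instance
  ∂ad = d − a.
The 6×7 boundary matrix has rank 5 and Smith normal form diag(1,1,1,1,1).

The boundary map ∂_2: C_2 → C_1 acts by ∂[p,q,r] = [q,r] − [p,r] + [p,q]. For instance
  ∂abe = be − ae + ab.
As a 7×1 matrix over Z this has rank 1, with invariant factors (1).

Reading off H_k = ker ∂_k / im ∂_{k+1}:

  H_0: rank C_0 − rank ∂_1 = 6 − 5 = 1, and the invariant factors of ∂_1 are all 1, so H_0 ≅ Z.
  H_1: rank ker ∂_1 − rank ∂_2 = (7 − 5) − 1 = 1, and the invariant factors of ∂_2 are all 1, so H_1 ≅ Z.
  H_2: rank ker ∂_2 − rank ∂_3 = (1 − 1) − 0 = 0, and there is no ∂_3, so H_2 ≅ 0.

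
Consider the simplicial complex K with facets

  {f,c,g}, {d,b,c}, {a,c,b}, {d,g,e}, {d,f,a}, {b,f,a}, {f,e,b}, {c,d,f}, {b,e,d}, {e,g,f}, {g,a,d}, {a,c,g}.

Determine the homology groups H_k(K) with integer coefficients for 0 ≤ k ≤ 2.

Take the total order a < b < c < d < e < f < g on the vertex set. Then K (dimension 2) consists of the simplices:

  0-simplices (7): a, b, c, d, e, f, g
  1-simplices (18): ab, ac, ad, af, ag, bc, bd, be, bf, cd, cf, cg, de, df, dg, ef, eg, fg
  2-simplices (12): abc, abf, acg, adf, adg, bcd, bde, bef, cdf, cfg, deg, efg

Hence C_0 ≅ Z^7, C_1 ≅ Z^18, C_2 ≅ Z^12.

∂_1: C_1 → C_0 sends each edge [p,q] (with p < q) to q − p.
The resulting 7×18 matrix has rank 6, and its Smith normal form has invariant factors (1,1,1,1,1,1).

The boundary map ∂_2: C_2 → C_1 maps a triangle to the signed sum of its edges. For instance
  ∂abc = bc − ac + ab,
  ∂adf = df − af + ad.
The 18×12 boundary matrix has rank 12 and Smith normal form diag(1,1,1,1,1,1,1,1,1,1,1,2).

From H_k ≅ ker(∂_k) / im(∂_{k+1}) we obtain:

  H_0: rank C_0 − rank ∂_1 = 7 − 6 = 1, and the invariant factors of ∂_1 are all 1, so H_0 = Z.
  H_1: rank ker ∂_1 − rank ∂_2 = (18 − 6) − 12 = 0, and ∂_2 has invariant factor 2 > 1, so H_1 = Z/2.
  H_2: rank ker ∂_2 − rank ∂_3 = (12 − 12) − 0 = 0, and there is no ∂_3, so H_2 = 0.

(K is a triangulation of the real projective plane RP^2.)

H_0 ≅ Z,  H_1 ≅ Z/2,  H_2 = 0.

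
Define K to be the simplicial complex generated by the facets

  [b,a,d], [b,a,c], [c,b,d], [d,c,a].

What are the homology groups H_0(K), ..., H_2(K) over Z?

H_0 ≅ Z,  H_1 = 0,  H_2 ≅ Z.

Fix the vertex order a < b < c < d and write every simplex with vertices in increasing order. Then dim K = 2 and the simplices of K are:

  0-simplices (4): a, b, c, d
  1-simplices (6): ab, ac, ad, bc, bd, cd
  2-simplices (4): abc, abd, acd, bcd

Hence C_0 ≅ Z^4, C_1 ≅ Z^6, C_2 ≅ Z^4.

∂_1: C_1 → C_0 maps an edge to its endpoints' difference, ∂[p,q] = q − p.
The resulting 4×6 matrix has rank 3, and its Smith normal form has invariant factors (1,1,1).

The boundary map ∂_2: C_2 → C_1 maps a triangle to the signed sum of its edges. For instance
  ∂bcd = cd − bd + bc,
  ∂abc = bc − ac + ab.
As a 6×4 matrix over Z this has rank 3, with invariant factors (1,1,1).

Reading off H_k = ker ∂_k / im ∂_{k+1}:

  H_0: rank C_0 − rank ∂_1 = 4 − 3 = 1, and the invariant factors of ∂_1 are all 1, so H_0 ≅ Z.
  H_1: rank ker ∂_1 − rank ∂_2 = (6 − 3) − 3 = 0, and the invariant factors of ∂_2 are all 1, so H_1 ≅ 0.
  H_2: rank ker ∂_2 − rank ∂_3 = (4 − 3) − 0 = 1, and there is no ∂_3, so H_2 ≅ Z.

(K is a triangulation of the 2-sphere S^2.)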